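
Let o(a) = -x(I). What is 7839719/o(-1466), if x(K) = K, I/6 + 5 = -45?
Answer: 7839719/300 ≈ 26132.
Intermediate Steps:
I = -300 (I = -30 + 6*(-45) = -30 - 270 = -300)
o(a) = 300 (o(a) = -1*(-300) = 300)
7839719/o(-1466) = 7839719/300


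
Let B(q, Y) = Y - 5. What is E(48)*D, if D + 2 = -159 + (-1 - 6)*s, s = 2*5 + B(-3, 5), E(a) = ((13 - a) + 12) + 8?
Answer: 3465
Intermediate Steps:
B(q, Y) = -5 + Y
E(a) = 33 - a (E(a) = (25 - a) + 8 = 33 - a)
s = 10 (s = 2*5 + (-5 + 5) = 10 + 0 = 10)
D = -231 (D = -2 + (-159 + (-1 - 6)*10) = -2 + (-159 - 7*10) = -2 + (-159 - 70) = -2 - 229 = -231)
E(48)*D = (33 - 1*48)*(-231) = (33 - 48)*(-231) = -15*(-231) = 3465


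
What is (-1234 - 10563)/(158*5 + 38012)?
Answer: -11797/38802 ≈ -0.30403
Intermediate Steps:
(-1234 - 10563)/(158*5 + 38012) = -11797/(790 + 38012) = -11797/38802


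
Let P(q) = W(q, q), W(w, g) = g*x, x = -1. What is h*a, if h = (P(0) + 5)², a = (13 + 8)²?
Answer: 11025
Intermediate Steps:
W(w, g) = -g (W(w, g) = g*(-1) = -g)
a = 441 (a = 21² = 441)
P(q) = -q
h = 25 (h = (-1*0 + 5)² = (0 + 5)² = 5² = 25)
h*a = 25*441 = 11025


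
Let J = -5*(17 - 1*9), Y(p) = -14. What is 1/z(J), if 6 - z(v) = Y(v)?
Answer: 1/20 ≈ 0.050000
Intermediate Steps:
J = -40 (J = -5*(17 - 9) = -5*8 = -40)
z(v) = 20 (z(v) = 6 - 1*(-14) = 6 + 14 = 20)
1/z(J) = 1/20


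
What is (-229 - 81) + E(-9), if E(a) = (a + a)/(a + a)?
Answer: -309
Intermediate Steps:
E(a) = 1 (E(a) = (2*a)/((2*a)) = (2*a)*(1/(2*a)) = 1)
(-229 - 81) + E(-9) = (-229 - 81) + 1 = -310 + 1 = -309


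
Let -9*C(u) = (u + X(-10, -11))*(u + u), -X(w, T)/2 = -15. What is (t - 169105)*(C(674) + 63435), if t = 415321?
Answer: -31029535544/3 ≈ -1.0343e+10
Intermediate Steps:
X(w, T) = 30 (X(w, T) = -2*(-15) = 30)
C(u) = -2*u*(30 + u)/9 (C(u) = -(u + 30)*(u + u)/9 = -(30 + u)*2*u/9 = -2*u*(30 + u)/9)
(t - 169105)*(C(674) + 63435) = (415321 - 169105)*(-2/9*674*(30 + 674) + 63435) = 246216*(-2/9*674*704 + 63435) = 246216*(-948992/9 + 63435) = 246216*(-378077/9) = -31029535544/3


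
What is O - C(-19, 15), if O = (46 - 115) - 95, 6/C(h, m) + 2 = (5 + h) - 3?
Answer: -3110/19 ≈ -163.68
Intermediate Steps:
C(h, m) = 6/h (C(h, m) = 6/(-2 + ((5 + h) - 3)) = 6/(-2 + (2 + h)) = 6/h)
O = -164 (O = -69 - 95 = -164)
O - C(-19, 15) = -164 - 6/(-19) = -164 - 6*(-1)/19 = -164 - 1*(-6/19) = -164 + 6/19 = -3110/19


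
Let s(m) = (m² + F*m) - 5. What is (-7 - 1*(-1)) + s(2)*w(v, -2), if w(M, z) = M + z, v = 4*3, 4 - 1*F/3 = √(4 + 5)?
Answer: 44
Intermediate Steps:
F = 3 (F = 12 - 3*√(4 + 5) = 12 - 3*√9 = 12 - 3*3 = 12 - 9 = 3)
v = 12
s(m) = -5 + m² + 3*m (s(m) = (m² + 3*m) - 5 = -5 + m² + 3*m)
(-7 - 1*(-1)) + s(2)*w(v, -2) = (-7 - 1*(-1)) + (-5 + 2² + 3*2)*(12 - 2) = (-7 + 1) + (-5 + 4 + 6)*10 = -6 + 5*10 = -6 + 50 = 44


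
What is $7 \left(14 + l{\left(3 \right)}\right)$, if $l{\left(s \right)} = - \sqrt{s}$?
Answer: $98 - 7 \sqrt{3} \approx 85.876$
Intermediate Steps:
$7 \left(14 + l{\left(3 \right)}\right) = 7 \left(14 - \sqrt{3}\right) = 98 - 7 \sqrt{3}$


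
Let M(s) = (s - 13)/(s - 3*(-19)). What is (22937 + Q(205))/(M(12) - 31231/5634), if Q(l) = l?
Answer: -2998786644/720191 ≈ -4163.9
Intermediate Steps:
M(s) = (-13 + s)/(57 + s) (M(s) = (-13 + s)/(s + 57) = (-13 + s)/(57 + s))
(22937 + Q(205))/(M(12) - 31231/5634) = (22937 + 205)/((-13 + 12)/(57 + 12) - 31231/5634) = 23142/(-1/69 - 31231*1/5634) = 23142/((1/69)*(-1) - 31231/5634) = 23142/(-1/69 - 31231/5634) = 23142/(-720191/129582) = 23142*(-129582/720191) = -2998786644/720191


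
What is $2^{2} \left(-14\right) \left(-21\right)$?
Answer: $1176$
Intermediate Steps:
$2^{2} \left(-14\right) \left(-21\right) = 4 \left(-14\right) \left(-21\right) = \left(-56\right) \left(-21\right) = 1176$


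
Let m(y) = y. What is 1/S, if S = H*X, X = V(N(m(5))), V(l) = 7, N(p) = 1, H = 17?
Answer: 1/119 ≈ 0.0084034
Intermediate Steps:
X = 7
S = 119 (S = 17*7 = 119)
1/S = 1/119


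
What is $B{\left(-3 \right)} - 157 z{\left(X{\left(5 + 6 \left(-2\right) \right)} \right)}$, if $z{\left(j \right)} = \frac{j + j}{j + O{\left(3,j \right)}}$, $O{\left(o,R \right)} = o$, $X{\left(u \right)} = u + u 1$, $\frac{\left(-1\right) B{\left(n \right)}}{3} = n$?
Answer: $- \frac{4297}{11} \approx -390.64$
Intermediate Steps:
$B{\left(n \right)} = - 3 n$
$X{\left(u \right)} = 2 u$ ($X{\left(u \right)} = u + u = 2 u$)
$z{\left(j \right)} = \frac{2 j}{3 + j}$ ($z{\left(j \right)} = \frac{j + j}{j + 3} = \frac{2 j}{3 + j}$)
$B{\left(-3 \right)} - 157 z{\left(X{\left(5 + 6 \left(-2\right) \right)} \right)} = \left(-3\right) \left(-3\right) - 157 \frac{2 \cdot 2 \left(5 + 6 \left(-2\right)\right)}{3 + 2 \left(5 + 6 \left(-2\right)\right)} = 9 - 157 \frac{2 \cdot 2 \left(5 - 12\right)}{3 + 2 \left(5 - 12\right)} = 9 - 157 \frac{2 \cdot 2 \left(-7\right)}{3 + 2 \left(-7\right)} = 9 - 157 \cdot 2 \left(-14\right) \frac{1}{3 - 14} = 9 - 157 \cdot 2 \left(-14\right) \frac{1}{-11} = 9 - 157 \cdot 2 \left(-14\right) \left(- \frac{1}{11}\right) = 9 - \frac{4396}{11} = - \frac{4297}{11}$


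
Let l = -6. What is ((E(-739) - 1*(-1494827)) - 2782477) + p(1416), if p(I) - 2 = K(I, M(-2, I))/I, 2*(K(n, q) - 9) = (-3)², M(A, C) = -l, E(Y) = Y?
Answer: -1216237319/944 ≈ -1.2884e+6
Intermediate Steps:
M(A, C) = 6 (M(A, C) = -1*(-6) = 6)
K(n, q) = 27/2 (K(n, q) = 9 + (½)*(-3)² = 9 + (½)*9 = 9 + 9/2 = 27/2)
p(I) = 2 + 27/(2*I)
((E(-739) - 1*(-1494827)) - 2782477) + p(1416) = ((-739 - 1*(-1494827)) - 2782477) + (2 + (27/2)/1416) = ((-739 + 1494827) - 2782477) + (2 + (27/2)*(1/1416)) = (1494088 - 2782477) + (2 + 9/944) = -1288389 + 1897/944 = -1216237319/944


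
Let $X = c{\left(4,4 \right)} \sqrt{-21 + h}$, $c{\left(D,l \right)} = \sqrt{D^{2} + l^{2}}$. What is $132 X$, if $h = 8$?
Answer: $528 i \sqrt{26} \approx 2692.3 i$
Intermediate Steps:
$X = 4 i \sqrt{26}$ ($X = \sqrt{4^{2} + 4^{2}} \sqrt{-21 + 8} = \sqrt{16 + 16} \sqrt{-13} = \sqrt{32} i \sqrt{13} = 4 \sqrt{2} i \sqrt{13} = 4 i \sqrt{26} \approx 20.396 i$)
$132 X = 132 \cdot 4 i \sqrt{26} = 528 i \sqrt{26}$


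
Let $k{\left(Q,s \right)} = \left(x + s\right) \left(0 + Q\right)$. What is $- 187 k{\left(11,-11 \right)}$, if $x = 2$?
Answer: $18513$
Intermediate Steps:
$k{\left(Q,s \right)} = Q \left(2 + s\right)$ ($k{\left(Q,s \right)} = \left(2 + s\right) \left(0 + Q\right) = \left(2 + s\right) Q = Q \left(2 + s\right)$)
$- 187 k{\left(11,-11 \right)} = - 187 \cdot 11 \left(2 - 11\right) = - 187 \cdot 11 \left(-9\right) = \left(-187\right) \left(-99\right) = 18513$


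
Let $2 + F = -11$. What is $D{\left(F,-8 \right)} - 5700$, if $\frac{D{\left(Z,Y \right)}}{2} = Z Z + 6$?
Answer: $-5350$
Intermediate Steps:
$F = -13$ ($F = -2 - 11 = -13$)
$D{\left(Z,Y \right)} = 12 + 2 Z^{2}$ ($D{\left(Z,Y \right)} = 2 \left(Z Z + 6\right) = 2 \left(Z^{2} + 6\right) = 2 \left(6 + Z^{2}\right) = 12 + 2 Z^{2}$)
$D{\left(F,-8 \right)} - 5700 = \left(12 + 2 \left(-13\right)^{2}\right) - 5700 = \left(12 + 2 \cdot 169\right) - 5700 = \left(12 + 338\right) - 5700 = 350 - 5700 = -5350$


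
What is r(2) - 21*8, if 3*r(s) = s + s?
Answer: -500/3 ≈ -166.67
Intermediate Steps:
r(s) = 2*s/3 (r(s) = (s + s)/3 = (2*s)/3 = 2*s/3)
r(2) - 21*8 = (⅔)*2 - 21*8 = 4/3 - 168 = -500/3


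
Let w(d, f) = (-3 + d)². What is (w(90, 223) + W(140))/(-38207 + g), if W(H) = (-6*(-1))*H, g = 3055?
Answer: -8409/35152 ≈ -0.23922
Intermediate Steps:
W(H) = 6*H
(w(90, 223) + W(140))/(-38207 + g) = ((-3 + 90)² + 6*140)/(-38207 + 3055) = (87² + 840)/(-35152) = (7569 + 840)*(-1/35152) = 8409*(-1/35152) = -8409/35152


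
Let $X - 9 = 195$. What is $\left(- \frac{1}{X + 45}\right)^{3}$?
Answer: $- \frac{1}{15438249} \approx -6.4774 \cdot 10^{-8}$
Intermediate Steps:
$X = 204$ ($X = 9 + 195 = 204$)
$\left(- \frac{1}{X + 45}\right)^{3} = \left(- \frac{1}{204 + 45}\right)^{3} = \left(- \frac{1}{249}\right)^{3} = - \frac{1}{15438249}$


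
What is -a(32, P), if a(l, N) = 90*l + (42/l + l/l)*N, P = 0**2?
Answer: -2880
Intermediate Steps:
P = 0
a(l, N) = 90*l + N*(1 + 42/l) (a(l, N) = 90*l + (42/l + 1)*N = 90*l + (1 + 42/l)*N = 90*l + N*(1 + 42/l))
-a(32, P) = -(0 + 90*32 + 42*0/32) = -(0 + 2880 + 42*0*(1/32)) = -(0 + 2880 + 0) = -1*2880 = -2880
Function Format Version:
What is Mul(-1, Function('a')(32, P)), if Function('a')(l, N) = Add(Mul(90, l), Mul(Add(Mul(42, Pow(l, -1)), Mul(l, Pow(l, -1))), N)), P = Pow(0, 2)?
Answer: -2880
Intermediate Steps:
P = 0
Function('a')(l, N) = Add(Mul(90, l), Mul(N, Add(1, Mul(42, Pow(l, -1))))) (Function('a')(l, N) = Add(Mul(90, l), Mul(Add(Mul(42, Pow(l, -1)), 1), N)) = Add(Mul(90, l), Mul(Add(1, Mul(42, Pow(l, -1))), N)) = Add(Mul(90, l), Mul(N, Add(1, Mul(42, Pow(l, -1))))))
Mul(-1, Function('a')(32, P)) = Mul(-1, Add(0, Mul(90, 32), Mul(42, 0, Pow(32, -1)))) = Mul(-1, Add(0, 2880, Mul(42, 0, Rational(1, 32)))) = Mul(-1, Add(0, 2880, 0)) = Mul(-1, 2880) = -2880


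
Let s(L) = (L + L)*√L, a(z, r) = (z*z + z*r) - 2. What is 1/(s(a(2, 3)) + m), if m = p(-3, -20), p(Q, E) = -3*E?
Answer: 15/388 - 2*√2/97 ≈ 0.0095008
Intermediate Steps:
m = 60 (m = -3*(-20) = 60)
a(z, r) = -2 + z² + r*z (a(z, r) = (z² + r*z) - 2 = -2 + z² + r*z)
s(L) = 2*L^(3/2) (s(L) = (2*L)*√L = 2*L^(3/2))
1/(s(a(2, 3)) + m) = 1/(2*(-2 + 2² + 3*2)^(3/2) + 60) = 1/(2*(-2 + 4 + 6)^(3/2) + 60) = 1/(2*8^(3/2) + 60) = 1/(2*(16*√2) + 60) = 1/(32*√2 + 60) = 1/(60 + 32*√2)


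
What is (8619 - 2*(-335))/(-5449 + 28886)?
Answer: 9289/23437 ≈ 0.39634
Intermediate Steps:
(8619 - 2*(-335))/(-5449 + 28886) = (8619 + 670)/23437 = 9289*(1/23437) = 9289/23437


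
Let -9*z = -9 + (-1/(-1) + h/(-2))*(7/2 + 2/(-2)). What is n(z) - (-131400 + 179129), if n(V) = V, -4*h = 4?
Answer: -572741/12 ≈ -47728.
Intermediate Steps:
h = -1 (h = -¼*4 = -1)
z = 7/12 (z = -(-9 + (-1/(-1) - 1/(-2))*(7/2 + 2/(-2)))/9 = -(-9 + (-1*(-1) - 1*(-½))*(7*(½) + 2*(-½)))/9 = -(-9 + (1 + ½)*(7/2 - 1))/9 = -(-9 + (3/2)*(5/2))/9 = -(-9 + 15/4)/9 = -⅑*(-21/4) = 7/12 ≈ 0.58333)
n(z) - (-131400 + 179129) = 7/12 - (-131400 + 179129) = 7/12 - 1*47729 = 7/12 - 47729 = -572741/12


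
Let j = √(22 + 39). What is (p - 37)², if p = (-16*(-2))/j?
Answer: 84533/61 - 2368*√61/61 ≈ 1082.6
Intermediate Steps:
j = √61 ≈ 7.8102
p = 32*√61/61 (p = (-16*(-2))/(√61) = 32*(√61/61) = 32*√61/61 ≈ 4.0972)
(p - 37)² = (32*√61/61 - 37)² = (-37 + 32*√61/61)²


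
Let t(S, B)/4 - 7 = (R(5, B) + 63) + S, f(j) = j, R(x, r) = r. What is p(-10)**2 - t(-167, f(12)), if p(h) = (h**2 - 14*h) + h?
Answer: 53240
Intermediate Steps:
p(h) = h**2 - 13*h
t(S, B) = 280 + 4*B + 4*S (t(S, B) = 28 + 4*((B + 63) + S) = 28 + 4*((63 + B) + S) = 28 + 4*(63 + B + S) = 28 + (252 + 4*B + 4*S) = 280 + 4*B + 4*S)
p(-10)**2 - t(-167, f(12)) = (-10*(-13 - 10))**2 - (280 + 4*12 + 4*(-167)) = (-10*(-23))**2 - (280 + 48 - 668) = 230**2 - 1*(-340) = 52900 + 340 = 53240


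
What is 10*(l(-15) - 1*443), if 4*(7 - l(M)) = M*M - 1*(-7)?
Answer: -4940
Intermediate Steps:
l(M) = 21/4 - M²/4 (l(M) = 7 - (M*M - 1*(-7))/4 = 7 - (M² + 7)/4 = 7 - (7 + M²)/4 = 7 + (-7/4 - M²/4) = 21/4 - M²/4)
10*(l(-15) - 1*443) = 10*((21/4 - ¼*(-15)²) - 1*443) = 10*((21/4 - ¼*225) - 443) = 10*((21/4 - 225/4) - 443) = 10*(-51 - 443) = 10*(-494) = -4940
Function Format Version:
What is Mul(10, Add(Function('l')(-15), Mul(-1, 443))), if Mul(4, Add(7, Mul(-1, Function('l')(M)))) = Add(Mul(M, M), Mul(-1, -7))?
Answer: -4940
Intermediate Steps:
Function('l')(M) = Add(Rational(21, 4), Mul(Rational(-1, 4), Pow(M, 2))) (Function('l')(M) = Add(7, Mul(Rational(-1, 4), Add(Mul(M, M), Mul(-1, -7)))) = Add(7, Mul(Rational(-1, 4), Add(Pow(M, 2), 7))) = Add(7, Mul(Rational(-1, 4), Add(7, Pow(M, 2)))) = Add(7, Add(Rational(-7, 4), Mul(Rational(-1, 4), Pow(M, 2)))) = Add(Rational(21, 4), Mul(Rational(-1, 4), Pow(M, 2))))
Mul(10, Add(Function('l')(-15), Mul(-1, 443))) = Mul(10, Add(Add(Rational(21, 4), Mul(Rational(-1, 4), Pow(-15, 2))), Mul(-1, 443))) = Mul(10, Add(Add(Rational(21, 4), Mul(Rational(-1, 4), 225)), -443)) = Mul(10, Add(Add(Rational(21, 4), Rational(-225, 4)), -443)) = Mul(10, Add(-51, -443)) = Mul(10, -494) = -4940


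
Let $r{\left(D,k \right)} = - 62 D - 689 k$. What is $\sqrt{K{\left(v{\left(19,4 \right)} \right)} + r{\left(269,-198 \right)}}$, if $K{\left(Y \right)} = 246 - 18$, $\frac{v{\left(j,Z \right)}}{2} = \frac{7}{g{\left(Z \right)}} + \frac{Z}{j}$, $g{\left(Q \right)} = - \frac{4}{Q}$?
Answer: $2 \sqrt{29993} \approx 346.37$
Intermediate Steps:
$v{\left(j,Z \right)} = - \frac{7 Z}{2} + \frac{2 Z}{j}$ ($v{\left(j,Z \right)} = 2 \left(\frac{7}{\left(-4\right) \frac{1}{Z}} + \frac{Z}{j}\right) = 2 \left(7 \left(- \frac{Z}{4}\right) + \frac{Z}{j}\right) = 2 \left(- \frac{7 Z}{4} + \frac{Z}{j}\right) = - \frac{7 Z}{2} + \frac{2 Z}{j}$)
$r{\left(D,k \right)} = - 689 k - 62 D$
$K{\left(Y \right)} = 228$ ($K{\left(Y \right)} = 246 - 18 = 228$)
$\sqrt{K{\left(v{\left(19,4 \right)} \right)} + r{\left(269,-198 \right)}} = \sqrt{228 - -119744} = \sqrt{228 + \left(136422 - 16678\right)} = \sqrt{228 + 119744} = \sqrt{119972} = 2 \sqrt{29993}$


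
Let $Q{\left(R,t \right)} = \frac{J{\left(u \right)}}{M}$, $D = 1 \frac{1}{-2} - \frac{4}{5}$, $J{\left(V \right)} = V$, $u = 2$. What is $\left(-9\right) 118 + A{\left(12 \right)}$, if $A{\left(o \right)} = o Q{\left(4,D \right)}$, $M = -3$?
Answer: $-1070$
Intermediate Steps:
$D = - \frac{13}{10}$ ($D = 1 \left(- \frac{1}{2}\right) - \frac{4}{5} = - \frac{1}{2} - \frac{4}{5} = - \frac{13}{10} \approx -1.3$)
$Q{\left(R,t \right)} = - \frac{2}{3}$ ($Q{\left(R,t \right)} = \frac{2}{-3} = 2 \left(- \frac{1}{3}\right) = - \frac{2}{3}$)
$A{\left(o \right)} = - \frac{2 o}{3}$ ($A{\left(o \right)} = o \left(- \frac{2}{3}\right) = - \frac{2 o}{3}$)
$\left(-9\right) 118 + A{\left(12 \right)} = \left(-9\right) 118 - 8 = -1062 - 8 = -1070$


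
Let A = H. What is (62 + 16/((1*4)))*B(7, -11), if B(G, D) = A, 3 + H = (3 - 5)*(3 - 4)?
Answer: -66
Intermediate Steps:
H = -1 (H = -3 + (3 - 5)*(3 - 4) = -3 - 2*(-1) = -3 + 2 = -1)
A = -1
B(G, D) = -1
(62 + 16/((1*4)))*B(7, -11) = (62 + 16/((1*4)))*(-1) = (62 + 16/4)*(-1) = (62 + 16*(¼))*(-1) = (62 + 4)*(-1) = 66*(-1) = -66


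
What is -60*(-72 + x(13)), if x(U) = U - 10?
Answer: 4140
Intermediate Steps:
x(U) = -10 + U
-60*(-72 + x(13)) = -60*(-72 + (-10 + 13)) = -60*(-72 + 3) = -60*(-69) = 4140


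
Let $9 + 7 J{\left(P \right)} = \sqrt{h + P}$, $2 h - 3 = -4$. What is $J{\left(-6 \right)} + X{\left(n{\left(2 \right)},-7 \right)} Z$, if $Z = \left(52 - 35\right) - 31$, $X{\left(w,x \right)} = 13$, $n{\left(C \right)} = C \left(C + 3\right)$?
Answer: $- \frac{1283}{7} + \frac{i \sqrt{26}}{14} \approx -183.29 + 0.36422 i$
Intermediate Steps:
$n{\left(C \right)} = C \left(3 + C\right)$
$h = - \frac{1}{2}$ ($h = \frac{3}{2} + \frac{1}{2} \left(-4\right) = \frac{3}{2} - 2 = - \frac{1}{2} \approx -0.5$)
$J{\left(P \right)} = - \frac{9}{7} + \frac{\sqrt{- \frac{1}{2} + P}}{7}$
$Z = -14$ ($Z = 17 - 31 = -14$)
$J{\left(-6 \right)} + X{\left(n{\left(2 \right)},-7 \right)} Z = \left(- \frac{9}{7} + \frac{\sqrt{-2 + 4 \left(-6\right)}}{14}\right) + 13 \left(-14\right) = \left(- \frac{9}{7} + \frac{\sqrt{-2 - 24}}{14}\right) - 182 = \left(- \frac{9}{7} + \frac{\sqrt{-26}}{14}\right) - 182 = \left(- \frac{9}{7} + \frac{i \sqrt{26}}{14}\right) - 182 = - \frac{1283}{7} + \frac{i \sqrt{26}}{14}$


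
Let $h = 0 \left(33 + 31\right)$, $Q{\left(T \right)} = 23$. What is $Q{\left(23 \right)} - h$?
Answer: $23$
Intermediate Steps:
$h = 0$ ($h = 0 \cdot 64 = 0$)
$Q{\left(23 \right)} - h = 23 - 0 = 23 + 0 = 23$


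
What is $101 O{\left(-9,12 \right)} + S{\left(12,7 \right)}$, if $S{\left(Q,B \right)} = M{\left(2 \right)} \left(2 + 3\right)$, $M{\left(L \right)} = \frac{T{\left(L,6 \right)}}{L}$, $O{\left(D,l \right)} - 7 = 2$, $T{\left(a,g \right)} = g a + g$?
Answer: $954$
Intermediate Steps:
$T{\left(a,g \right)} = g + a g$ ($T{\left(a,g \right)} = a g + g = g + a g$)
$O{\left(D,l \right)} = 9$ ($O{\left(D,l \right)} = 7 + 2 = 9$)
$M{\left(L \right)} = \frac{6 + 6 L}{L}$ ($M{\left(L \right)} = \frac{6 \left(1 + L\right)}{L} = \frac{6 + 6 L}{L}$)
$S{\left(Q,B \right)} = 45$ ($S{\left(Q,B \right)} = \left(6 + \frac{6}{2}\right) \left(2 + 3\right) = \left(6 + 6 \cdot \frac{1}{2}\right) 5 = \left(6 + 3\right) 5 = 9 \cdot 5 = 45$)
$101 O{\left(-9,12 \right)} + S{\left(12,7 \right)} = 101 \cdot 9 + 45 = 909 + 45 = 954$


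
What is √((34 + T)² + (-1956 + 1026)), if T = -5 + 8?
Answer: √439 ≈ 20.952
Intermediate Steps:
T = 3
√((34 + T)² + (-1956 + 1026)) = √((34 + 3)² + (-1956 + 1026)) = √(37² - 930) = √(1369 - 930) = √439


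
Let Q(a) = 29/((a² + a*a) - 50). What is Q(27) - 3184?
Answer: -4483043/1408 ≈ -3184.0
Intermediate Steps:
Q(a) = 29/(-50 + 2*a²) (Q(a) = 29/((a² + a²) - 50) = 29/(2*a² - 50) = 29/(-50 + 2*a²))
Q(27) - 3184 = 29/(2*(-25 + 27²)) - 3184 = 29/(2*(-25 + 729)) - 3184 = (29/2)/704 - 3184 = (29/2)*(1/704) - 3184 = 29/1408 - 3184 = -4483043/1408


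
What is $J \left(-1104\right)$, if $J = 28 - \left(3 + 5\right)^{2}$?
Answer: $39744$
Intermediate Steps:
$J = -36$ ($J = 28 - 8^{2} = 28 - 64 = -36$)
$J \left(-1104\right) = \left(-36\right) \left(-1104\right) = 39744$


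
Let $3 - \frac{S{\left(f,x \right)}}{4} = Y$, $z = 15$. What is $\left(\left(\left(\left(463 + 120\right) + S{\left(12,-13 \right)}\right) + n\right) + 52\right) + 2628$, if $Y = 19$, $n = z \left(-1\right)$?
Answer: $3184$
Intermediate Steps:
$n = -15$ ($n = 15 \left(-1\right) = -15$)
$S{\left(f,x \right)} = -64$ ($S{\left(f,x \right)} = 12 - 76 = -64$)
$\left(\left(\left(\left(463 + 120\right) + S{\left(12,-13 \right)}\right) + n\right) + 52\right) + 2628 = \left(\left(\left(\left(463 + 120\right) - 64\right) - 15\right) + 52\right) + 2628 = \left(\left(\left(583 - 64\right) - 15\right) + 52\right) + 2628 = \left(\left(519 - 15\right) + 52\right) + 2628 = \left(504 + 52\right) + 2628 = 556 + 2628 = 3184$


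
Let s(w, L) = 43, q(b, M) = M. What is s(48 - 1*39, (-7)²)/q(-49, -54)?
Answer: -43/54 ≈ -0.79630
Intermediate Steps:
s(48 - 1*39, (-7)²)/q(-49, -54) = 43/(-54) = 43*(-1/54) = -43/54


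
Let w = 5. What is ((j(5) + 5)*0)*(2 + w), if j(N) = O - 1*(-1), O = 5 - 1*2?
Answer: 0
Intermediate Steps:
O = 3 (O = 5 - 2 = 3)
j(N) = 4 (j(N) = 3 - 1*(-1) = 3 + 1 = 4)
((j(5) + 5)*0)*(2 + w) = ((4 + 5)*0)*(2 + 5) = (9*0)*7 = 0*7 = 0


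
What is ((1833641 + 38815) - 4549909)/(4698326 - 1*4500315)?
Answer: -2677453/198011 ≈ -13.522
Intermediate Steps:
((1833641 + 38815) - 4549909)/(4698326 - 1*4500315) = (1872456 - 4549909)/(4698326 - 4500315) = -2677453/198011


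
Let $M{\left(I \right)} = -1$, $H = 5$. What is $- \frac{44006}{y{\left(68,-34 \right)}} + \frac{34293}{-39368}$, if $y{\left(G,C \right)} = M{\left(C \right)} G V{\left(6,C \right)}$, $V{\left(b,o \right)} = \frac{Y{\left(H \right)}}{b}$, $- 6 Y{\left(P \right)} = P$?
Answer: $- \frac{2227824111}{478040} \approx -4660.3$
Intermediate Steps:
$Y{\left(P \right)} = - \frac{P}{6}$
$V{\left(b,o \right)} = - \frac{5}{6 b}$ ($V{\left(b,o \right)} = \frac{\left(- \frac{1}{6}\right) 5}{b} = - \frac{5}{6 b}$)
$y{\left(G,C \right)} = \frac{5 G}{36}$ ($y{\left(G,C \right)} = - G \left(- \frac{5}{6 \cdot 6}\right) = - G \left(\left(- \frac{5}{6}\right) \frac{1}{6}\right) = - G \left(- \frac{5}{36}\right) = \frac{5 G}{36}$)
$- \frac{44006}{y{\left(68,-34 \right)}} + \frac{34293}{-39368} = - \frac{44006}{\frac{5}{36} \cdot 68} + \frac{34293}{-39368} = - \frac{44006}{\frac{85}{9}} + 34293 \left(- \frac{1}{39368}\right) = \left(-44006\right) \frac{9}{85} - \frac{4899}{5624} = - \frac{396054}{85} - \frac{4899}{5624} = - \frac{2227824111}{478040}$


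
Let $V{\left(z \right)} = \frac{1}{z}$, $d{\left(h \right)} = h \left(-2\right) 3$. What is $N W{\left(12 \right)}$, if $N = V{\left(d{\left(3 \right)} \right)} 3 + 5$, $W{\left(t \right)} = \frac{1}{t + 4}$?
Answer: $\frac{29}{96} \approx 0.30208$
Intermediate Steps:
$d{\left(h \right)} = - 6 h$ ($d{\left(h \right)} = - 2 h 3 = - 6 h$)
$W{\left(t \right)} = \frac{1}{4 + t}$
$N = \frac{29}{6}$ ($N = \frac{1}{\left(-6\right) 3} \cdot 3 + 5 = \frac{1}{-18} \cdot 3 + 5 = \left(- \frac{1}{18}\right) 3 + 5 = - \frac{1}{6} + 5 = \frac{29}{6} \approx 4.8333$)
$N W{\left(12 \right)} = \frac{29}{6 \left(4 + 12\right)} = \frac{29}{6 \cdot 16} = \frac{29}{6} \cdot \frac{1}{16} = \frac{29}{96}$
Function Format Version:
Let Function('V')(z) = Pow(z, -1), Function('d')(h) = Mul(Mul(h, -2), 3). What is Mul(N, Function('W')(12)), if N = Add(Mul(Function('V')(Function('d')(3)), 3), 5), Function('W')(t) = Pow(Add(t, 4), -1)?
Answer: Rational(29, 96) ≈ 0.30208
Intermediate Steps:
Function('d')(h) = Mul(-6, h) (Function('d')(h) = Mul(Mul(-2, h), 3) = Mul(-6, h))
Function('W')(t) = Pow(Add(4, t), -1)
N = Rational(29, 6) (N = Add(Mul(Pow(Mul(-6, 3), -1), 3), 5) = Add(Mul(Pow(-18, -1), 3), 5) = Add(Mul(Rational(-1, 18), 3), 5) = Add(Rational(-1, 6), 5) = Rational(29, 6) ≈ 4.8333)
Mul(N, Function('W')(12)) = Mul(Rational(29, 6), Pow(Add(4, 12), -1)) = Mul(Rational(29, 6), Pow(16, -1)) = Mul(Rational(29, 6), Rational(1, 16)) = Rational(29, 96)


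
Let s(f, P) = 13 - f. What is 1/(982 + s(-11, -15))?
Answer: 1/1006 ≈ 0.00099404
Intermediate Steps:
1/(982 + s(-11, -15)) = 1/(982 + (13 - 1*(-11))) = 1/(982 + (13 + 11)) = 1/(982 + 24) = 1/1006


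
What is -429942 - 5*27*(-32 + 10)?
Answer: -426972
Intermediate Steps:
-429942 - 5*27*(-32 + 10) = -429942 - 135*(-22) = -429942 - 1*(-2970) = -429942 + 2970 = -426972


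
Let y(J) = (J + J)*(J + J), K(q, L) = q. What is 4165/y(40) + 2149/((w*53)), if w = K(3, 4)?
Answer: 2883167/203520 ≈ 14.167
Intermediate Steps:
y(J) = 4*J² (y(J) = (2*J)*(2*J) = 4*J²)
w = 3
4165/y(40) + 2149/((w*53)) = 4165/((4*40²)) + 2149/((3*53)) = 4165/((4*1600)) + 2149/159 = 4165/6400 + 2149*(1/159) = 4165*(1/6400) + 2149/159 = 833/1280 + 2149/159 = 2883167/203520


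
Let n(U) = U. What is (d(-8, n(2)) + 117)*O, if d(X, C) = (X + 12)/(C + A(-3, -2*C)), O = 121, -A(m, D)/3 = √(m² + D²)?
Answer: 183557/13 ≈ 14120.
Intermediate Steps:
A(m, D) = -3*√(D² + m²) (A(m, D) = -3*√(m² + D²) = -3*√(D² + m²))
d(X, C) = (12 + X)/(C - 3*√(9 + 4*C²)) (d(X, C) = (X + 12)/(C - 3*√((-2*C)² + (-3)²)) = (12 + X)/(C - 3*√(4*C² + 9)) = (12 + X)/(C - 3*√(9 + 4*C²)))
(d(-8, n(2)) + 117)*O = ((12 - 8)/(2 - 3*√(9 + 4*2²)) + 117)*121 = (4/(2 - 3*√(9 + 4*4)) + 117)*121 = (4/(2 - 3*√(9 + 16)) + 117)*121 = (4/(2 - 3*√25) + 117)*121 = (4/(2 - 3*5) + 117)*121 = (4/(2 - 15) + 117)*121 = (4/(-13) + 117)*121 = (-1/13*4 + 117)*121 = (-4/13 + 117)*121 = (1517/13)*121 = 183557/13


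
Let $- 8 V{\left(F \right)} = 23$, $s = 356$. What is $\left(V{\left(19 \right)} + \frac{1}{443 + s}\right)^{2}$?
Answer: $\frac{337420161}{40857664} \approx 8.2584$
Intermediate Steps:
$V{\left(F \right)} = - \frac{23}{8}$ ($V{\left(F \right)} = \left(- \frac{1}{8}\right) 23 = - \frac{23}{8}$)
$\left(V{\left(19 \right)} + \frac{1}{443 + s}\right)^{2} = \left(- \frac{23}{8} + \frac{1}{443 + 356}\right)^{2} = \left(- \frac{23}{8} + \frac{1}{799}\right)^{2} = \left(- \frac{18369}{6392}\right)^{2} = \frac{337420161}{40857664}$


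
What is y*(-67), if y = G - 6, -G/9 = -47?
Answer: -27939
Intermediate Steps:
G = 423 (G = -9*(-47) = 423)
y = 417 (y = 423 - 6 = 417)
y*(-67) = 417*(-67) = -27939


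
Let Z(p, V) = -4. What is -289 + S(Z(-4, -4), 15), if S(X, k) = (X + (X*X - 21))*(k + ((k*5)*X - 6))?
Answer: 2330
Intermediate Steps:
S(X, k) = (-21 + X + X²)*(-6 + k + 5*X*k) (S(X, k) = (X + (X² - 21))*(k + ((5*k)*X - 6)) = (X + (-21 + X²))*(k + (5*X*k - 6)) = (-21 + X + X²)*(k + (-6 + 5*X*k)) = (-21 + X + X²)*(-6 + k + 5*X*k))
-289 + S(Z(-4, -4), 15) = -289 + (126 - 21*15 - 6*(-4) - 6*(-4)² - 104*(-4)*15 + 5*15*(-4)³ + 6*15*(-4)²) = -289 + (126 - 315 + 24 - 6*16 + 6240 + 5*15*(-64) + 6*15*16) = -289 + (126 - 315 + 24 - 96 + 6240 - 4800 + 1440) = -289 + 2619 = 2330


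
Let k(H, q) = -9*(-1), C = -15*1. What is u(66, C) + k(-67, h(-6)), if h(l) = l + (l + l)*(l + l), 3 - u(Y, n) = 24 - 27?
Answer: 15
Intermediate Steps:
C = -15
u(Y, n) = 6 (u(Y, n) = 3 - (24 - 27) = 3 - 1*(-3) = 3 + 3 = 6)
h(l) = l + 4*l**2 (h(l) = l + (2*l)*(2*l) = l + 4*l**2)
k(H, q) = 9
u(66, C) + k(-67, h(-6)) = 6 + 9 = 15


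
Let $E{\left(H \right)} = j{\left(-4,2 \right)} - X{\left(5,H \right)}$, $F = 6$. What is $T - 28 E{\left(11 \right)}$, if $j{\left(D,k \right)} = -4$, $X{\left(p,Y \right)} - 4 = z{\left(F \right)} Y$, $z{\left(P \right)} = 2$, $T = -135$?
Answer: $705$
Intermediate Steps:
$X{\left(p,Y \right)} = 4 + 2 Y$
$E{\left(H \right)} = -8 - 2 H$ ($E{\left(H \right)} = -4 - \left(4 + 2 H\right) = -8 - 2 H$)
$T - 28 E{\left(11 \right)} = -135 - 28 \left(-8 - 22\right) = -135 - -840 = -135 + 840 = 705$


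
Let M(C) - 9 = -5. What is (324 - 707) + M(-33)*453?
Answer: 1429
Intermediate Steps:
M(C) = 4 (M(C) = 9 - 5 = 4)
(324 - 707) + M(-33)*453 = (324 - 707) + 4*453 = -383 + 1812 = 1429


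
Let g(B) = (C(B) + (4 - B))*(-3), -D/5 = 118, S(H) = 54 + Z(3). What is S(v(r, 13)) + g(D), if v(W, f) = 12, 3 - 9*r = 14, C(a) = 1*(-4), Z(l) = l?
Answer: -1713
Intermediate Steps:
C(a) = -4
r = -11/9 (r = ⅓ - ⅑*14 = ⅓ - 14/9 = -11/9 ≈ -1.2222)
S(H) = 57 (S(H) = 54 + 3 = 57)
D = -590 (D = -5*118 = -590)
g(B) = 3*B (g(B) = (-4 + (4 - B))*(-3) = -B*(-3) = 3*B)
S(v(r, 13)) + g(D) = 57 + 3*(-590) = 57 - 1770 = -1713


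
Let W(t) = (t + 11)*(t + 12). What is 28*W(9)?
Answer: 11760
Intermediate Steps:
W(t) = (11 + t)*(12 + t)
28*W(9) = 28*(132 + 9**2 + 23*9) = 28*(132 + 81 + 207) = 28*420 = 11760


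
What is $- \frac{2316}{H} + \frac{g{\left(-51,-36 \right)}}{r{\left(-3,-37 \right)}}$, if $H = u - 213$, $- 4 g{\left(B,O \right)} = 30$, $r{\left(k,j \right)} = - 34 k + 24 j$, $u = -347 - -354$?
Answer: $\frac{607307}{53972} \approx 11.252$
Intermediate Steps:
$u = 7$ ($u = -347 + 354 = 7$)
$g{\left(B,O \right)} = - \frac{15}{2}$ ($g{\left(B,O \right)} = \left(- \frac{1}{4}\right) 30 = - \frac{15}{2}$)
$H = -206$ ($H = 7 - 213 = -206$)
$- \frac{2316}{H} + \frac{g{\left(-51,-36 \right)}}{r{\left(-3,-37 \right)}} = - \frac{2316}{-206} - \frac{15}{2 \left(\left(-34\right) \left(-3\right) + 24 \left(-37\right)\right)} = \left(-2316\right) \left(- \frac{1}{206}\right) - \frac{15}{2 \left(102 - 888\right)} = \frac{1158}{103} - \frac{15}{2 \left(-786\right)} = \frac{1158}{103} - - \frac{5}{524} = \frac{1158}{103} + \frac{5}{524} = \frac{607307}{53972}$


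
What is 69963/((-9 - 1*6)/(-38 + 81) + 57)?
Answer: 1002803/812 ≈ 1235.0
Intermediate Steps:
69963/((-9 - 1*6)/(-38 + 81) + 57) = 69963/((-9 - 6)/43 + 57) = 69963/((1/43)*(-15) + 57) = 69963/(-15/43 + 57) = 69963/(2436/43) = 69963*(43/2436) = 1002803/812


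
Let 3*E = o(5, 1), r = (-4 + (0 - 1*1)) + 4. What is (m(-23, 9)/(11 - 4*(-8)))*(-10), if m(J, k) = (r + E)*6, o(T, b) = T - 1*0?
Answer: -40/43 ≈ -0.93023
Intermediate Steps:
r = -1 (r = (-4 + (0 - 1)) + 4 = (-4 - 1) + 4 = -5 + 4 = -1)
o(T, b) = T (o(T, b) = T + 0 = T)
E = 5/3 (E = (⅓)*5 = 5/3 ≈ 1.6667)
m(J, k) = 4 (m(J, k) = (-1 + 5/3)*6 = (⅔)*6 = 4)
(m(-23, 9)/(11 - 4*(-8)))*(-10) = (4/(11 - 4*(-8)))*(-10) = (4/(11 + 32))*(-10) = (4/43)*(-10) = -40/43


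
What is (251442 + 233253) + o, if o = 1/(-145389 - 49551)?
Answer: 94486443299/194940 ≈ 4.8470e+5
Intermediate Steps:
o = -1/194940 (o = 1/(-194940) = -1/194940 ≈ -5.1298e-6)
(251442 + 233253) + o = (251442 + 233253) - 1/194940 = 484695 - 1/194940 = 94486443299/194940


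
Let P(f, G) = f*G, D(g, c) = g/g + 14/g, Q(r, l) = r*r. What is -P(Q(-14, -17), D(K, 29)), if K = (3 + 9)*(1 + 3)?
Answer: -1519/6 ≈ -253.17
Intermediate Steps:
K = 48 (K = 12*4 = 48)
Q(r, l) = r²
D(g, c) = 1 + 14/g
P(f, G) = G*f
-P(Q(-14, -17), D(K, 29)) = -(14 + 48)/48*(-14)² = -(1/48)*62*196 = -31*196/24 = -1*1519/6 = -1519/6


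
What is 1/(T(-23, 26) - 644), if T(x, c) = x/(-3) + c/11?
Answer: -33/20921 ≈ -0.0015774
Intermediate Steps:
T(x, c) = -x/3 + c/11 (T(x, c) = x*(-⅓) + c*(1/11) = -x/3 + c/11)
1/(T(-23, 26) - 644) = 1/((-⅓*(-23) + (1/11)*26) - 644) = 1/((23/3 + 26/11) - 644) = 1/(331/33 - 644) = 1/(-20921/33) = -33/20921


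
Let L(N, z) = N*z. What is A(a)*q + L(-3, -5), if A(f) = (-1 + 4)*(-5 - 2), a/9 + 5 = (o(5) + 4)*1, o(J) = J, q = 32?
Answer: -657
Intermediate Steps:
a = 36 (a = -45 + 9*((5 + 4)*1) = -45 + 9*(9*1) = -45 + 9*9 = -45 + 81 = 36)
A(f) = -21 (A(f) = 3*(-7) = -21)
A(a)*q + L(-3, -5) = -21*32 - 3*(-5) = -672 + 15 = -657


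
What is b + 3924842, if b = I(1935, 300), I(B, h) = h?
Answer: 3925142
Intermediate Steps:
b = 300
b + 3924842 = 300 + 3924842 = 3925142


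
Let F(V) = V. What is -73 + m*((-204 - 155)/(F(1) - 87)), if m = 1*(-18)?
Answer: -6370/43 ≈ -148.14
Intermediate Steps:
m = -18
-73 + m*((-204 - 155)/(F(1) - 87)) = -73 - 18*(-204 - 155)/(1 - 87) = -73 - (-6462)/(-86) = -73 - (-6462)*(-1)/86 = -73 - 18*359/86 = -73 - 3231/43 = -6370/43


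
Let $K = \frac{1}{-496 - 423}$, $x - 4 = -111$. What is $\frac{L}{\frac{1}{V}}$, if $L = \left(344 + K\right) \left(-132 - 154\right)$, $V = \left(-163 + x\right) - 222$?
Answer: $\frac{44483988120}{919} \approx 4.8405 \cdot 10^{7}$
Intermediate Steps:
$x = -107$ ($x = 4 - 111 = -107$)
$K = - \frac{1}{919}$ ($K = \frac{1}{-919} = - \frac{1}{919} \approx -0.0010881$)
$V = -492$ ($V = \left(-163 - 107\right) - 222 = -270 - 222 = -492$)
$L = - \frac{90414610}{919}$ ($L = \left(344 - \frac{1}{919}\right) \left(-132 - 154\right) = \frac{316135}{919} \left(-286\right) = - \frac{90414610}{919} \approx -98384.0$)
$\frac{L}{\frac{1}{V}} = - \frac{90414610}{919 \frac{1}{-492}} = - \frac{90414610}{919 \left(- \frac{1}{492}\right)} = \left(- \frac{90414610}{919}\right) \left(-492\right) = \frac{44483988120}{919}$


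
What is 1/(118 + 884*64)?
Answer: 1/56694 ≈ 1.7639e-5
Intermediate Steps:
1/(118 + 884*64) = 1/(118 + 56576) = 1/56694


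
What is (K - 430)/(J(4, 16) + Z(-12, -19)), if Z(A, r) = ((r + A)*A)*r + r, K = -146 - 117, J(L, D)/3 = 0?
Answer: 693/7087 ≈ 0.097785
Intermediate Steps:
J(L, D) = 0 (J(L, D) = 3*0 = 0)
K = -263
Z(A, r) = r + A*r*(A + r) (Z(A, r) = ((A + r)*A)*r + r = (A*(A + r))*r + r = A*r*(A + r) + r = r + A*r*(A + r))
(K - 430)/(J(4, 16) + Z(-12, -19)) = (-263 - 430)/(0 - 19*(1 + (-12)² - 12*(-19))) = -693/(0 - 19*(1 + 144 + 228)) = -693/(0 - 19*373) = -693/(0 - 7087) = -693/(-7087) = -693*(-1/7087) = 693/7087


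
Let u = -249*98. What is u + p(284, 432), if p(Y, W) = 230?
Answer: -24172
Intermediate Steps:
u = -24402
u + p(284, 432) = -24402 + 230 = -24172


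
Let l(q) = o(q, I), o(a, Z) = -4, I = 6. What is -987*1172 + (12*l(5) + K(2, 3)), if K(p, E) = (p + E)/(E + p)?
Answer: -1156811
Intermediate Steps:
l(q) = -4
K(p, E) = 1 (K(p, E) = (E + p)/(E + p) = 1)
-987*1172 + (12*l(5) + K(2, 3)) = -987*1172 + (12*(-4) + 1) = -1156764 + (-48 + 1) = -1156764 - 47 = -1156811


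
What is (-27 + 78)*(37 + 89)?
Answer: 6426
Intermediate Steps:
(-27 + 78)*(37 + 89) = 51*126 = 6426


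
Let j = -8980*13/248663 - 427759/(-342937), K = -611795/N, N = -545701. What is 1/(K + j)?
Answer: 46535058356899931/88369460129131382 ≈ 0.52660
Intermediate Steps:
K = 611795/545701 (K = -611795/(-545701) = -611795*(-1/545701) = 611795/545701 ≈ 1.1211)
j = 66333370837/85275743231 (j = -116740*1/248663 - 427759*(-1/342937) = -116740/248663 + 427759/342937 = 66333370837/85275743231 ≈ 0.77787)
1/(K + j) = 1/(611795/545701 + 66333370837/85275743231) = 1/(88369460129131382/46535058356899931) = 46535058356899931/88369460129131382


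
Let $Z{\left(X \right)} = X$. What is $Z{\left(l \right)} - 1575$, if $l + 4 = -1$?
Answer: $-1580$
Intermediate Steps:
$l = -5$ ($l = -4 - 1 = -5$)
$Z{\left(l \right)} - 1575 = -5 - 1575 = -1580$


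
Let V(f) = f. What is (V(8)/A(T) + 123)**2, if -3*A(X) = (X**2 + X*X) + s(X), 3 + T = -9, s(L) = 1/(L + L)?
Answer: 721611173529/47761921 ≈ 15109.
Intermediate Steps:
s(L) = 1/(2*L)
T = -12 (T = -3 - 9 = -12)
A(X) = -2*X**2/3 - 1/(6*X) (A(X) = -((X**2 + X*X) + 1/(2*X))/3 = -((X**2 + X**2) + 1/(2*X))/3 = -(2*X**2 + 1/(2*X))/3 = -(1/(2*X) + 2*X**2)/3 = -2*X**2/3 - 1/(6*X))
(V(8)/A(T) + 123)**2 = (8/(((1/6)*(-1 - 4*(-12)**3)/(-12))) + 123)**2 = (8/(((1/6)*(-1/12)*(-1 - 4*(-1728)))) + 123)**2 = (8/(((1/6)*(-1/12)*(-1 + 6912))) + 123)**2 = (8/(((1/6)*(-1/12)*6911)) + 123)**2 = (8/(-6911/72) + 123)**2 = (8*(-72/6911) + 123)**2 = (-576/6911 + 123)**2 = (849477/6911)**2 = 721611173529/47761921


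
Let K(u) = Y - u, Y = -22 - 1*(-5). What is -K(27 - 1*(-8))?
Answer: 52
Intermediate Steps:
Y = -17 (Y = -22 + 5 = -17)
K(u) = -17 - u
-K(27 - 1*(-8)) = -(-17 - (27 - 1*(-8))) = -(-17 - (27 + 8)) = -(-17 - 1*35) = -(-17 - 35) = -1*(-52) = 52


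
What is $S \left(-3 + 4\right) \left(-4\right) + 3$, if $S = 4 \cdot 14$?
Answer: $-221$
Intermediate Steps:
$S = 56$
$S \left(-3 + 4\right) \left(-4\right) + 3 = 56 \left(-3 + 4\right) \left(-4\right) + 3 = 56 \cdot 1 \left(-4\right) + 3 = 56 \left(-4\right) + 3 = -224 + 3 = -221$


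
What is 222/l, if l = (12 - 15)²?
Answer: 74/3 ≈ 24.667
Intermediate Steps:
l = 9 (l = (-3)² = 9)
222/l = 222/9 = 222*(⅑) = 74/3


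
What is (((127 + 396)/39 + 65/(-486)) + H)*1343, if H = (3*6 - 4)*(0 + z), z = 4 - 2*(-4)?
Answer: 1538144615/6318 ≈ 2.4345e+5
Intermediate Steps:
z = 12 (z = 4 + 8 = 12)
H = 168 (H = (3*6 - 4)*(0 + 12) = (18 - 4)*12 = 14*12 = 168)
(((127 + 396)/39 + 65/(-486)) + H)*1343 = (((127 + 396)/39 + 65/(-486)) + 168)*1343 = ((523*(1/39) + 65*(-1/486)) + 168)*1343 = ((523/39 - 65/486) + 168)*1343 = (83881/6318 + 168)*1343 = (1145305/6318)*1343 = 1538144615/6318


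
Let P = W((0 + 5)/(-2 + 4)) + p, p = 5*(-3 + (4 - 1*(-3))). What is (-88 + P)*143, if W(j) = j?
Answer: -18733/2 ≈ -9366.5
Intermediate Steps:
p = 20 (p = 5*(-3 + (4 + 3)) = 5*(-3 + 7) = 5*4 = 20)
P = 45/2 (P = (0 + 5)/(-2 + 4) + 20 = 5/2 + 20 = 45/2 ≈ 22.500)
(-88 + P)*143 = (-88 + 45/2)*143 = -131/2*143 = -18733/2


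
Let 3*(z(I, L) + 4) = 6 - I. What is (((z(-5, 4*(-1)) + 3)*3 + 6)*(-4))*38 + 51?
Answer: -2077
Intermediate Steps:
z(I, L) = -2 - I/3 (z(I, L) = -4 + (6 - I)/3 = -4 + (2 - I/3) = -2 - I/3)
(((z(-5, 4*(-1)) + 3)*3 + 6)*(-4))*38 + 51 = ((((-2 - ⅓*(-5)) + 3)*3 + 6)*(-4))*38 + 51 = ((((-2 + 5/3) + 3)*3 + 6)*(-4))*38 + 51 = (((-⅓ + 3)*3 + 6)*(-4))*38 + 51 = (((8/3)*3 + 6)*(-4))*38 + 51 = ((8 + 6)*(-4))*38 + 51 = (14*(-4))*38 + 51 = -56*38 + 51 = -2128 + 51 = -2077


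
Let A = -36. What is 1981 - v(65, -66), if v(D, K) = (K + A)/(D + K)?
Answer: 1879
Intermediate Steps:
v(D, K) = (-36 + K)/(D + K) (v(D, K) = (K - 36)/(D + K) = (-36 + K)/(D + K))
1981 - v(65, -66) = 1981 - (-36 - 66)/(65 - 66) = 1981 - (-102)/(-1) = 1981 - (-1)*(-102) = 1981 - 1*102 = 1981 - 102 = 1879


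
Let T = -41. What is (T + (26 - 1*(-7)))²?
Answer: 64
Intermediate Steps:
(T + (26 - 1*(-7)))² = (-41 + (26 - 1*(-7)))² = (-41 + (26 + 7))² = (-41 + 33)² = (-8)² = 64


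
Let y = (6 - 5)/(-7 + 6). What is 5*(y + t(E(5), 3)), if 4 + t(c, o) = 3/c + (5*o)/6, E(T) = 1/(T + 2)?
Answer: 185/2 ≈ 92.500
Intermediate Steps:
E(T) = 1/(2 + T)
y = -1 (y = 1/(-1) = 1*(-1) = -1)
t(c, o) = -4 + 3/c + 5*o/6 (t(c, o) = -4 + (3/c + (5*o)/6) = -4 + (3/c + (5*o)*(⅙)) = -4 + (3/c + 5*o/6) = -4 + 3/c + 5*o/6)
5*(y + t(E(5), 3)) = 5*(-1 + (-4 + 3/(1/(2 + 5)) + (⅚)*3)) = 5*(-1 + (-4 + 3/(1/7) + 5/2)) = 5*(-1 + (-4 + 3/(⅐) + 5/2)) = 5*(-1 + (-4 + 3*7 + 5/2)) = 5*(-1 + (-4 + 21 + 5/2)) = 5*(-1 + 39/2) = 5*(37/2) = 185/2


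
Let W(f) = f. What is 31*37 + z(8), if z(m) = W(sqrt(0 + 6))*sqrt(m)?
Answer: 1147 + 4*sqrt(3) ≈ 1153.9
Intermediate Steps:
z(m) = sqrt(6)*sqrt(m) (z(m) = sqrt(0 + 6)*sqrt(m) = sqrt(6)*sqrt(m))
31*37 + z(8) = 31*37 + sqrt(6)*sqrt(8) = 1147 + sqrt(6)*(2*sqrt(2)) = 1147 + 4*sqrt(3)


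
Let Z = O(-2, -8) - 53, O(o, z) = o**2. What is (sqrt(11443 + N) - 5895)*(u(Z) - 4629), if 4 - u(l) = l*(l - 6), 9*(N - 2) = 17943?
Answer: 43151400 - 4880*sqrt(30237) ≈ 4.2303e+7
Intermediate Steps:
N = 5987/3 (N = 2 + (1/9)*17943 = 2 + 5981/3 = 5987/3 ≈ 1995.7)
Z = -49 (Z = (-2)**2 - 53 = 4 - 53 = -49)
u(l) = 4 - l*(-6 + l) (u(l) = 4 - l*(l - 6) = 4 - l*(-6 + l))
(sqrt(11443 + N) - 5895)*(u(Z) - 4629) = (sqrt(11443 + 5987/3) - 5895)*((4 - 1*(-49)**2 + 6*(-49)) - 4629) = (sqrt(40316/3) - 5895)*((4 - 1*2401 - 294) - 4629) = (2*sqrt(30237)/3 - 5895)*((4 - 2401 - 294) - 4629) = (-5895 + 2*sqrt(30237)/3)*(-2691 - 4629) = (-5895 + 2*sqrt(30237)/3)*(-7320) = 43151400 - 4880*sqrt(30237)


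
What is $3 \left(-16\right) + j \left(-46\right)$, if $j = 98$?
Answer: $-4556$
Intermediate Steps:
$3 \left(-16\right) + j \left(-46\right) = 3 \left(-16\right) + 98 \left(-46\right) = -48 - 4508 = -4556$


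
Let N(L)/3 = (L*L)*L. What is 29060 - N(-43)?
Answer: 267581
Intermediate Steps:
N(L) = 3*L³ (N(L) = 3*((L*L)*L) = 3*(L²*L) = 3*L³)
29060 - N(-43) = 29060 - 3*(-43)³ = 29060 - 3*(-79507) = 29060 - 1*(-238521) = 29060 + 238521 = 267581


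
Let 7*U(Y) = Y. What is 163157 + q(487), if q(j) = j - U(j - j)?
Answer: 163644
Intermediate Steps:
U(Y) = Y/7
q(j) = j (q(j) = j - (j - j)/7 = j - 0/7 = j - 1*0 = j + 0 = j)
163157 + q(487) = 163157 + 487 = 163644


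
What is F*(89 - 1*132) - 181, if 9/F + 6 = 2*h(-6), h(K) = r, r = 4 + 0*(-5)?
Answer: -749/2 ≈ -374.50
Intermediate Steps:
r = 4 (r = 4 + 0 = 4)
h(K) = 4
F = 9/2 (F = 9/(-6 + 2*4) = 9/(-6 + 8) = 9/2 ≈ 4.5000)
F*(89 - 1*132) - 181 = 9*(89 - 1*132)/2 - 181 = 9*(89 - 132)/2 - 181 = (9/2)*(-43) - 181 = -387/2 - 181 = -749/2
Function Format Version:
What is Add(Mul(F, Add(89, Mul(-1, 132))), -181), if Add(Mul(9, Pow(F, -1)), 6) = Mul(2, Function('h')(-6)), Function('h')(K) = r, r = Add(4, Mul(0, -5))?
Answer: Rational(-749, 2) ≈ -374.50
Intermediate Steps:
r = 4 (r = Add(4, 0) = 4)
Function('h')(K) = 4
F = Rational(9, 2) (F = Mul(9, Pow(Add(-6, Mul(2, 4)), -1)) = Mul(9, Pow(Add(-6, 8), -1)) = Mul(9, Pow(2, -1)) = Mul(9, Rational(1, 2)) = Rational(9, 2) ≈ 4.5000)
Add(Mul(F, Add(89, Mul(-1, 132))), -181) = Add(Mul(Rational(9, 2), Add(89, Mul(-1, 132))), -181) = Add(Mul(Rational(9, 2), Add(89, -132)), -181) = Add(Mul(Rational(9, 2), -43), -181) = Add(Rational(-387, 2), -181) = Rational(-749, 2)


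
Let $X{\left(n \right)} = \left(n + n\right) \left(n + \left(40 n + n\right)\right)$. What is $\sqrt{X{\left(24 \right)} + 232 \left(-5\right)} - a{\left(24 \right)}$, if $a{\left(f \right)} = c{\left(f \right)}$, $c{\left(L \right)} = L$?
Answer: $-24 + 2 \sqrt{11806} \approx 193.31$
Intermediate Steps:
$a{\left(f \right)} = f$
$X{\left(n \right)} = 84 n^{2}$ ($X{\left(n \right)} = 2 n \left(n + 41 n\right) = 2 n 42 n = 84 n^{2}$)
$\sqrt{X{\left(24 \right)} + 232 \left(-5\right)} - a{\left(24 \right)} = \sqrt{84 \cdot 24^{2} + 232 \left(-5\right)} - 24 = \sqrt{84 \cdot 576 - 1160} - 24 = \sqrt{48384 - 1160} - 24 = \sqrt{47224} - 24 = 2 \sqrt{11806} - 24 = -24 + 2 \sqrt{11806}$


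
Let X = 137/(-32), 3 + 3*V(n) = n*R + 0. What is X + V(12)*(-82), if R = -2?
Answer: 23479/32 ≈ 733.72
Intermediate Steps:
V(n) = -1 - 2*n/3 (V(n) = -1 + (n*(-2) + 0)/3 = -1 + (-2*n + 0)/3 = -1 + (-2*n)/3 = -1 - 2*n/3)
X = -137/32 (X = 137*(-1/32) = -137/32 ≈ -4.2813)
X + V(12)*(-82) = -137/32 + (-1 - ⅔*12)*(-82) = -137/32 + (-1 - 8)*(-82) = -137/32 - 9*(-82) = -137/32 + 738 = 23479/32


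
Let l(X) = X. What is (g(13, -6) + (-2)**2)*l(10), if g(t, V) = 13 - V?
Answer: 230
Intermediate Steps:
(g(13, -6) + (-2)**2)*l(10) = ((13 - 1*(-6)) + (-2)**2)*10 = ((13 + 6) + 4)*10 = (19 + 4)*10 = 23*10 = 230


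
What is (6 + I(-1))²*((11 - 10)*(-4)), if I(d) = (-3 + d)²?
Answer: -1936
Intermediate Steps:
(6 + I(-1))²*((11 - 10)*(-4)) = (6 + (-3 - 1)²)²*((11 - 10)*(-4)) = (6 + (-4)²)²*(1*(-4)) = (6 + 16)²*(-4) = 22²*(-4) = 484*(-4) = -1936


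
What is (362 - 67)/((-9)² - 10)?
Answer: 295/71 ≈ 4.1549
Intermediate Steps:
(362 - 67)/((-9)² - 10) = 295/(81 - 10) = 295/71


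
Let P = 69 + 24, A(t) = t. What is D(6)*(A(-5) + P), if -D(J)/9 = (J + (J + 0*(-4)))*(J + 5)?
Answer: -104544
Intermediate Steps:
P = 93
D(J) = -18*J*(5 + J) (D(J) = -9*(J + (J + 0*(-4)))*(J + 5) = -9*(J + (J + 0))*(5 + J) = -9*(J + J)*(5 + J) = -9*2*J*(5 + J) = -18*J*(5 + J))
D(6)*(A(-5) + P) = (-18*6*(5 + 6))*(-5 + 93) = -18*6*11*88 = -1188*88 = -104544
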